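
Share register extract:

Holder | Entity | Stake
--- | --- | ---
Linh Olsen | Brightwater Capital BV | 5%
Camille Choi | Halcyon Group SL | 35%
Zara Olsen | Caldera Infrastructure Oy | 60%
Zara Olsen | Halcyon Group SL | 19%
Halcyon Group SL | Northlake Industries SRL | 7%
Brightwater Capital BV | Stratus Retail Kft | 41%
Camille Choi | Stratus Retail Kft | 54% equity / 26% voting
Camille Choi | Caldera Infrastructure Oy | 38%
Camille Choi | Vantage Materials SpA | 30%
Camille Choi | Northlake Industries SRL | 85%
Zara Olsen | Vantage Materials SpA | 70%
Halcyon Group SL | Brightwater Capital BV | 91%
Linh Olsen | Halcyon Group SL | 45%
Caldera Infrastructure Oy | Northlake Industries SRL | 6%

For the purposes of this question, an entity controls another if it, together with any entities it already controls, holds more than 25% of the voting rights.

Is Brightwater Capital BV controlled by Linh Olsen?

Linh holds 45% of Halcyon, so Linh controls Halcyon.
Halcyon and Linh together hold 91% + 5% = 96% of Brightwater, so Linh controls Brightwater.

Yes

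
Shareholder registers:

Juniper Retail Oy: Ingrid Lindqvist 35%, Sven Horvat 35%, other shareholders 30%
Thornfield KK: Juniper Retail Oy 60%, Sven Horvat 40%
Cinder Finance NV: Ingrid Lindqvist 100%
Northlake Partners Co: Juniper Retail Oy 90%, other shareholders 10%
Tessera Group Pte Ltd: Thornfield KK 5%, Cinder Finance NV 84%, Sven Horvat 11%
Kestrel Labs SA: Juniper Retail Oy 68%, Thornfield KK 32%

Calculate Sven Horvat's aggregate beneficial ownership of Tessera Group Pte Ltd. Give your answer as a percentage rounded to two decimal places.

Sven reaches Tessera along 3 paths.
Via Juniper → Thornfield: 35% × 60% × 5% = 1.05%.
Via Thornfield: 40% × 5% = 2%.
Direct stake: 11% = 11%.
Total: 1.05% + 2% + 11% = 14.05%.

14.05%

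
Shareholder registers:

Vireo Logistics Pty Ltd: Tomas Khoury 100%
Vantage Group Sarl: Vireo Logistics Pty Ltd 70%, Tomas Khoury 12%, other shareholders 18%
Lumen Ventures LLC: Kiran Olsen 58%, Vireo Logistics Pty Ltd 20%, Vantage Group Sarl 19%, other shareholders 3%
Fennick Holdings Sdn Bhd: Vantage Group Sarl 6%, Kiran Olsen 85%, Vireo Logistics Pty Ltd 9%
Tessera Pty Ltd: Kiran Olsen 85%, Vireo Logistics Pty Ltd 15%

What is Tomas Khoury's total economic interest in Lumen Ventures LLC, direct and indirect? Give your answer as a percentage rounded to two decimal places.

35.58%

Tomas reaches Lumen along 3 paths.
Via Vireo: 100% × 20% = 20%.
Via Vireo → Vantage: 100% × 70% × 19% = 13.3%.
Via Vantage: 12% × 19% = 2.28%.
Total: 20% + 13.3% + 2.28% = 35.58%.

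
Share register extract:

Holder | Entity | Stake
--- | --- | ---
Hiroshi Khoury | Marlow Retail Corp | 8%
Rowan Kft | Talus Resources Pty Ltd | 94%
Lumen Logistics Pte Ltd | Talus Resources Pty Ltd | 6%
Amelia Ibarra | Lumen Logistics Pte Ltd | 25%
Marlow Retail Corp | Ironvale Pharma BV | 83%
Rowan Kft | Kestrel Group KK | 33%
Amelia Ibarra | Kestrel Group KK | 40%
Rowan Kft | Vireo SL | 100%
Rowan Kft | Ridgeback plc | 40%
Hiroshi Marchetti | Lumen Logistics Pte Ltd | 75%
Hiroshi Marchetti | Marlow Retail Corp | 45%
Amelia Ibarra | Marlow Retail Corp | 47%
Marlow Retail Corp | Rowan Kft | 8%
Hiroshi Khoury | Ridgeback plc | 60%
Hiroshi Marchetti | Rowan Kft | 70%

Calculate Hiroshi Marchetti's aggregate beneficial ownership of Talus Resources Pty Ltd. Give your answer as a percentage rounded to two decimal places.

Hiroshi Marchetti reaches Talus along 3 paths.
Via Rowan: 70% × 94% = 65.8%.
Via Marlow → Rowan: 45% × 8% × 94% = 3.384%.
Via Lumen: 75% × 6% = 4.5%.
Total: 65.8% + 3.384% + 4.5% = 73.684%.
Rounded: 73.68%.

73.68%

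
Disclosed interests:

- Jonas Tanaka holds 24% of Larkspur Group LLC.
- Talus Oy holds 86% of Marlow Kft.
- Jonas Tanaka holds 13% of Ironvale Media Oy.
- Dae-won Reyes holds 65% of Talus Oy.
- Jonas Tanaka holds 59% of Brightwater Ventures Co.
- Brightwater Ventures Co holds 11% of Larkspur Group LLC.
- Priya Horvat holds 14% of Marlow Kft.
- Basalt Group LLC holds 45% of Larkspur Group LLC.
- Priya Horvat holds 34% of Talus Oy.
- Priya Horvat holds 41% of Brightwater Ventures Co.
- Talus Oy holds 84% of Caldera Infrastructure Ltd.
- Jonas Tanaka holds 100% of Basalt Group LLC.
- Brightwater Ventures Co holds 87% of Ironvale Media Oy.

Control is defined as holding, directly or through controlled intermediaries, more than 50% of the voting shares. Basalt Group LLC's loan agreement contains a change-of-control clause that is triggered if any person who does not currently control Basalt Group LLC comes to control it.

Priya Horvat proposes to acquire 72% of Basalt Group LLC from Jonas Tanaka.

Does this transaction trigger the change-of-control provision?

The purchase adds only to Priya's holdings (Jonas's stake shrinks), so Priya is the only person who could newly come to control Basalt.
Priya's largest direct stake is 41% in Brightwater, which does not meet the threshold, so Priya controls no company.
Neither Priya nor any entity Priya controls holds any voting interest in Basalt.
So before the transaction, Priya does not control Basalt.
After the purchase, Priya holds 72% of Basalt directly, and Jonas's stake falls to 28%.
Priya holds 72% of Basalt, so Priya controls Basalt.
Priya did not control Basalt before and does after, so the clause is triggered.

Yes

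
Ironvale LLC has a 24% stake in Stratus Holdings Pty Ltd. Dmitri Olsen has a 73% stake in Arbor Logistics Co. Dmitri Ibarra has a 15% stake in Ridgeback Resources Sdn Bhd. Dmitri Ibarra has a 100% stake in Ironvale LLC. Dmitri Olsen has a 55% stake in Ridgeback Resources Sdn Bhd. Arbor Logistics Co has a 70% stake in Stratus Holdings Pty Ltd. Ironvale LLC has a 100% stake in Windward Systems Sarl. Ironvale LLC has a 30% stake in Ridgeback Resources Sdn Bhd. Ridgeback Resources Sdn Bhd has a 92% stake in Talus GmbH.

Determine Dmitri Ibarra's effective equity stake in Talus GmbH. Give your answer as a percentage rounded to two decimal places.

Dmitri Ibarra reaches Talus along 2 paths.
Via Ironvale → Ridgeback: 100% × 30% × 92% = 27.6%.
Via Ridgeback: 15% × 92% = 13.8%.
Total: 27.6% + 13.8% = 41.4%.
Rounded: 41.40%.

41.40%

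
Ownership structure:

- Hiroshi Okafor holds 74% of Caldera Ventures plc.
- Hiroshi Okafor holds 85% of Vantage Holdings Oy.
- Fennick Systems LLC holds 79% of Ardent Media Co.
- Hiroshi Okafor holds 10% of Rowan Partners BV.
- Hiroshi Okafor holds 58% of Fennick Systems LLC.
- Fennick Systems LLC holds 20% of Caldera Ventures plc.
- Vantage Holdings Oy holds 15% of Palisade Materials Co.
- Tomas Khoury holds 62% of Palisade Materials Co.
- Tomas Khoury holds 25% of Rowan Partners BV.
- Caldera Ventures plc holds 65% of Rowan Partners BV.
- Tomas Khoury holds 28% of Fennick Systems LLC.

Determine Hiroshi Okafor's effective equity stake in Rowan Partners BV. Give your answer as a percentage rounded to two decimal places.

Hiroshi reaches Rowan along 3 paths.
Via Fennick → Caldera: 58% × 20% × 65% = 7.54%.
Via Caldera: 74% × 65% = 48.1%.
Direct stake: 10% = 10%.
Total: 7.54% + 48.1% + 10% = 65.64%.

65.64%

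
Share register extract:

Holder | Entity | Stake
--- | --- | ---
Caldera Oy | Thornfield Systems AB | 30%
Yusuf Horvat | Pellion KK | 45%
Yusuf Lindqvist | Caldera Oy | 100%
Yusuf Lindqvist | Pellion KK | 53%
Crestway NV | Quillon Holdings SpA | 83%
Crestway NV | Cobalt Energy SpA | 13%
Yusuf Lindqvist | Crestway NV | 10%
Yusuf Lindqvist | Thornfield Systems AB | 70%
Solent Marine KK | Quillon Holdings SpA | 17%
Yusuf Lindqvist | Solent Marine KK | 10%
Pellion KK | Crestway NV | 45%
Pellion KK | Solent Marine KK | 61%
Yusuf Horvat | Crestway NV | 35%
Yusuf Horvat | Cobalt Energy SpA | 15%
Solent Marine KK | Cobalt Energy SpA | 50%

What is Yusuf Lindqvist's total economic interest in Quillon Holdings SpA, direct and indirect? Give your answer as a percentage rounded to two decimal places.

Yusuf Lindqvist reaches Quillon along 4 paths.
Via Pellion → Solent: 53% × 61% × 17% = 5.4961%.
Via Solent: 10% × 17% = 1.7%.
Via Crestway: 10% × 83% = 8.3%.
Via Pellion → Crestway: 53% × 45% × 83% = 19.7955%.
Total: 5.4961% + 1.7% + 8.3% + 19.7955% = 35.2916%.
Rounded: 35.29%.

35.29%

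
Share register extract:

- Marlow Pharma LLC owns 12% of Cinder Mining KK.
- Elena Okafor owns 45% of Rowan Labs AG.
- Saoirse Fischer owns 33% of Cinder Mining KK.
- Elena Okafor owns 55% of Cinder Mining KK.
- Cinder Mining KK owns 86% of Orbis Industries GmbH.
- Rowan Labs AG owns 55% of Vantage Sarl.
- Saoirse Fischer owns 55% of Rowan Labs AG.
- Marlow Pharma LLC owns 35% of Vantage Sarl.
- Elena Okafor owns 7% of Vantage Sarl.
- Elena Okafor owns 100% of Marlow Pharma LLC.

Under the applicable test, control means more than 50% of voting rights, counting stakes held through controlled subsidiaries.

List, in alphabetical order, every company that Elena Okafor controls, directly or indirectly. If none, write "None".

Elena holds 100% of Marlow, so Elena controls Marlow.
Elena and Marlow together hold 55% + 12% = 67% of Cinder, so Elena controls Cinder.
Cinder holds 86% of Orbis, so Elena controls Orbis.
No other company's threshold is met.

Cinder Mining KK, Marlow Pharma LLC, Orbis Industries GmbH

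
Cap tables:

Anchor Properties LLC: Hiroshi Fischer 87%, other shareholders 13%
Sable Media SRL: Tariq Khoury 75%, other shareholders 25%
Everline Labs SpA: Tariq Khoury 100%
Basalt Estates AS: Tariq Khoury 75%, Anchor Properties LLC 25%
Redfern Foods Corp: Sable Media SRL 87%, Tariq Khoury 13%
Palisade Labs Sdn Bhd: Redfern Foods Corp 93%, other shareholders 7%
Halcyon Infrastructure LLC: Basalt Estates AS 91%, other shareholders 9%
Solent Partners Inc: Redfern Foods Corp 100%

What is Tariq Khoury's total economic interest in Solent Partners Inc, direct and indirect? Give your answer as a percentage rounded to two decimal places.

78.25%

Tariq reaches Solent along 2 paths.
Via Sable → Redfern: 75% × 87% × 100% = 65.25%.
Via Redfern: 13% × 100% = 13%.
Total: 65.25% + 13% = 78.25%.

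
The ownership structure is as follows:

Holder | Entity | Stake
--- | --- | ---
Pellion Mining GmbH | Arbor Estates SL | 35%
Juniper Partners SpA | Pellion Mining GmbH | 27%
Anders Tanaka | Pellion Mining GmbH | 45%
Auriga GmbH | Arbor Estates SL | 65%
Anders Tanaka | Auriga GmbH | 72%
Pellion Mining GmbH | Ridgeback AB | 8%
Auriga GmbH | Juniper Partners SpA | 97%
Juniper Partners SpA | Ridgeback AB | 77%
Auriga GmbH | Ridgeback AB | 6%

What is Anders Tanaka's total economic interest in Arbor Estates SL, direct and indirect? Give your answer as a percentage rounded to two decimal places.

Anders reaches Arbor along 3 paths.
Via Pellion: 45% × 35% = 15.75%.
Via Auriga → Juniper → Pellion: 72% × 97% × 27% × 35% = 6.59988%.
Via Auriga: 72% × 65% = 46.8%.
Total: 15.75% + 6.59988% + 46.8% = 69.14988%.
Rounded: 69.15%.

69.15%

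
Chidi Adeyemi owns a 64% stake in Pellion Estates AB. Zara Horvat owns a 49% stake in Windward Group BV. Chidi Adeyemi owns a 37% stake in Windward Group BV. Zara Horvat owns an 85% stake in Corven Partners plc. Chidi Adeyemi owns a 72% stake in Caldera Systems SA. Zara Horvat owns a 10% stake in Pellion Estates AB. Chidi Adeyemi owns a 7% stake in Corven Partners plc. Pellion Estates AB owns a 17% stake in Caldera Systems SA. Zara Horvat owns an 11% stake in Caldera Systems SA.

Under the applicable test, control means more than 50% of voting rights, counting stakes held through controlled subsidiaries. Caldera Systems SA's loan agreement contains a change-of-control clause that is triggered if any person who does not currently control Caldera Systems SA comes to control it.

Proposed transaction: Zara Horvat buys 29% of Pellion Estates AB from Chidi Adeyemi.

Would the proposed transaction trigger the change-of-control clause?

The purchase adds only to Zara's holdings (Chidi's stake shrinks), so Zara is the only person who could newly come to control Caldera.
Zara holds 85% of Corven, so Zara controls Corven.
In Caldera, Zara's side holds only 11%, not > 50%.
So before the transaction, Zara does not control Caldera.
After the purchase, Zara's direct stake in Pellion rises to 10% + 29% = 39%, and Chidi's stake falls to 35%.
Zara's side now holds 39% of Pellion, not > 50%, so Zara still does not control Pellion.
After the transaction, Zara's side holds 11% of Caldera, not > 50%, so Zara still does not control Caldera.
No new person acquires control, so the clause is not triggered.

No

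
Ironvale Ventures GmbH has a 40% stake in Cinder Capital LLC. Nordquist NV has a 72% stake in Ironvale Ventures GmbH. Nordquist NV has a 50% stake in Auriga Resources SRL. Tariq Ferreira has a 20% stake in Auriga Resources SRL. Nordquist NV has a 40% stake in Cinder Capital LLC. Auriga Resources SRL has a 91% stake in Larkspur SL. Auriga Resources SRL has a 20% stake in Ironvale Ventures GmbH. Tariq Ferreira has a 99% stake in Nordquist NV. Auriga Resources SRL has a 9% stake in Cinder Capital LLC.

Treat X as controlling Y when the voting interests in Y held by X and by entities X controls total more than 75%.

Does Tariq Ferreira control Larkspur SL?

Tariq holds 99% of Nordquist, so Tariq controls Nordquist.
Neither Tariq nor any entity Tariq controls holds any voting interest in Larkspur.
So Tariq does not control Larkspur.

No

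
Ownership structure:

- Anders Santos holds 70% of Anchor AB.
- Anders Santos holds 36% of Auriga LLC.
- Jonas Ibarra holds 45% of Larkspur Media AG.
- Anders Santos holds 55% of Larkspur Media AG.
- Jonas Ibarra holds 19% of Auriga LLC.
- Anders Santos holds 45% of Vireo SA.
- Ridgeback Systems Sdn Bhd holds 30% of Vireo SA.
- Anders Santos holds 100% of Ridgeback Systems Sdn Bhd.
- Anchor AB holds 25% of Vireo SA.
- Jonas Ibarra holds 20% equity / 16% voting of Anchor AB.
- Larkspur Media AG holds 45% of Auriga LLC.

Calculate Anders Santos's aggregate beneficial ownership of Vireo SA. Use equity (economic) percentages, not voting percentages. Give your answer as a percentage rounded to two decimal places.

92.50%

Anders reaches Vireo along 3 paths.
Direct stake: 45% = 45%.
Via Ridgeback: 100% × 30% = 30%.
Via Anchor: 70% × 25% = 17.5%.
Total: 45% + 30% + 17.5% = 92.5%.
Rounded: 92.50%.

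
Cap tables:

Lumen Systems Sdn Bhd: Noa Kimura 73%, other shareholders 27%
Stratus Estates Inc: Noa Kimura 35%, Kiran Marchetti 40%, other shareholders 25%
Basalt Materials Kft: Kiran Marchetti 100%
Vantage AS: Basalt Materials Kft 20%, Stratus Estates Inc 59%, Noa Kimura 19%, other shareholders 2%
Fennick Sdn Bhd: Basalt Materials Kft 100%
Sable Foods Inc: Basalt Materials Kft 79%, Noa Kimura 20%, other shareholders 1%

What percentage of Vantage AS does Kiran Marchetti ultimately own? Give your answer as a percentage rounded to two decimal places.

43.60%

Kiran reaches Vantage along 2 paths.
Via Basalt: 100% × 20% = 20%.
Via Stratus: 40% × 59% = 23.6%.
Total: 20% + 23.6% = 43.6%.
Rounded: 43.60%.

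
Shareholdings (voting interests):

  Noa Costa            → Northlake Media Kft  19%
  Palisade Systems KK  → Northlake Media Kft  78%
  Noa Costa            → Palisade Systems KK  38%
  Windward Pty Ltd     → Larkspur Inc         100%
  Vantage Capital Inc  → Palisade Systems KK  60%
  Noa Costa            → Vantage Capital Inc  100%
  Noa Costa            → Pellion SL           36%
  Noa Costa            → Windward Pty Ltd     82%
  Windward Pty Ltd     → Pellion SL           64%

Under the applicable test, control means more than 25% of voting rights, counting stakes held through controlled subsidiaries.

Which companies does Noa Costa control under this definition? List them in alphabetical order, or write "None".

Larkspur Inc, Northlake Media Kft, Palisade Systems KK, Pellion SL, Vantage Capital Inc, Windward Pty Ltd

Noa holds 82% of Windward, so Noa controls Windward.
Noa holds 100% of Vantage, so Noa controls Vantage.
Noa and Vantage together hold 38% + 60% = 98% of Palisade, so Noa controls Palisade.
Palisade and Noa together hold 78% + 19% = 97% of Northlake, so Noa controls Northlake.
Windward holds 100% of Larkspur, so Noa controls Larkspur.
Windward and Noa together hold 64% + 36% = 100% of Pellion, so Noa controls Pellion.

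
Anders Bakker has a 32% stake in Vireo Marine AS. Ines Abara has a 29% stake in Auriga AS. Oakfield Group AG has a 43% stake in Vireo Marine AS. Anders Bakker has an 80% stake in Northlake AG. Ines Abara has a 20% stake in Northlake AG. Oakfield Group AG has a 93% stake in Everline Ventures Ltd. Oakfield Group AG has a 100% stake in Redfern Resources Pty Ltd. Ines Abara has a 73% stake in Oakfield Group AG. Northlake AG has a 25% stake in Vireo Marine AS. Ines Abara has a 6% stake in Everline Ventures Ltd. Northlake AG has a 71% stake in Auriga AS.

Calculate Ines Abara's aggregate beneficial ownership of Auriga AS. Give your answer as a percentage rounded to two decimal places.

43.20%

Ines reaches Auriga along 2 paths.
Direct stake: 29% = 29%.
Via Northlake: 20% × 71% = 14.2%.
Total: 29% + 14.2% = 43.2%.
Rounded: 43.20%.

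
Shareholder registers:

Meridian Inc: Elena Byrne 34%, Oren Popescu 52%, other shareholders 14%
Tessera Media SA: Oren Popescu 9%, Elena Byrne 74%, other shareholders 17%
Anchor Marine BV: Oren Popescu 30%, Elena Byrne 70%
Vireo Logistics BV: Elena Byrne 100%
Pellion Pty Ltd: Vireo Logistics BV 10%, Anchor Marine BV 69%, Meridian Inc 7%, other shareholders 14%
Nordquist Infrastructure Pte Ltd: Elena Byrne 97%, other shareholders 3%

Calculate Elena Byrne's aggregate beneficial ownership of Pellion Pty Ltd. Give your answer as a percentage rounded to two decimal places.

Elena reaches Pellion along 3 paths.
Via Vireo: 100% × 10% = 10%.
Via Anchor: 70% × 69% = 48.3%.
Via Meridian: 34% × 7% = 2.38%.
Total: 10% + 48.3% + 2.38% = 60.68%.

60.68%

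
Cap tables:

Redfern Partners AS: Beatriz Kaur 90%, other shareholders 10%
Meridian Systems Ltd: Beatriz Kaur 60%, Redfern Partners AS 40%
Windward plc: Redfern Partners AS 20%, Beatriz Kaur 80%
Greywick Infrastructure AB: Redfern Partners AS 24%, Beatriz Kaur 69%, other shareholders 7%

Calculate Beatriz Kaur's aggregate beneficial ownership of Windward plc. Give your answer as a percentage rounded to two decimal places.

98.00%

Beatriz reaches Windward along 2 paths.
Via Redfern: 90% × 20% = 18%.
Direct stake: 80% = 80%.
Total: 18% + 80% = 98%.
Rounded: 98.00%.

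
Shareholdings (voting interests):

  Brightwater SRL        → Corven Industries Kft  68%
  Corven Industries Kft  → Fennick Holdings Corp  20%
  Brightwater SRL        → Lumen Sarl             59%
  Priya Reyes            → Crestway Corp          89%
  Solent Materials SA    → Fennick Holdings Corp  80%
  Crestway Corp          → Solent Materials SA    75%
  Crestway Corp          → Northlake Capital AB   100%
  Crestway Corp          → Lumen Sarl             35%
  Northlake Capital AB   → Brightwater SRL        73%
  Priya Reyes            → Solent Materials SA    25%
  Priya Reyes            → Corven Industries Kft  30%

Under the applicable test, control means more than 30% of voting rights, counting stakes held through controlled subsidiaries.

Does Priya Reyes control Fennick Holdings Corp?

Priya holds 89% of Crestway, so Priya controls Crestway.
Crestway holds 100% of Northlake, so Priya controls Northlake.
Northlake holds 73% of Brightwater, so Priya controls Brightwater.
Priya and Brightwater together hold 30% + 68% = 98% of Corven, so Priya controls Corven.
Crestway and Priya together hold 75% + 25% = 100% of Solent, so Priya controls Solent.
Solent and Corven together hold 80% + 20% = 100% of Fennick, so Priya controls Fennick.

Yes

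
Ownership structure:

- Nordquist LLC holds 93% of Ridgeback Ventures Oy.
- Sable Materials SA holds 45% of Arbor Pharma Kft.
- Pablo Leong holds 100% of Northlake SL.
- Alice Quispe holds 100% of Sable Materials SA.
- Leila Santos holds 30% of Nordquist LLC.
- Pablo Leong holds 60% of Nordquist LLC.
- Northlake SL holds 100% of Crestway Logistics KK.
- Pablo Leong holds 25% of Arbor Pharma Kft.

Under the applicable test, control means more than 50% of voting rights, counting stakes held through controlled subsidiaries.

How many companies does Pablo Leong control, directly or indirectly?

4

Pablo holds 100% of Northlake, so Pablo controls Northlake.
Pablo holds 60% of Nordquist, so Pablo controls Nordquist.
Nordquist holds 93% of Ridgeback, so Pablo controls Ridgeback.
Northlake holds 100% of Crestway, so Pablo controls Crestway.
No other company's threshold is met.
Pablo controls 4 companies.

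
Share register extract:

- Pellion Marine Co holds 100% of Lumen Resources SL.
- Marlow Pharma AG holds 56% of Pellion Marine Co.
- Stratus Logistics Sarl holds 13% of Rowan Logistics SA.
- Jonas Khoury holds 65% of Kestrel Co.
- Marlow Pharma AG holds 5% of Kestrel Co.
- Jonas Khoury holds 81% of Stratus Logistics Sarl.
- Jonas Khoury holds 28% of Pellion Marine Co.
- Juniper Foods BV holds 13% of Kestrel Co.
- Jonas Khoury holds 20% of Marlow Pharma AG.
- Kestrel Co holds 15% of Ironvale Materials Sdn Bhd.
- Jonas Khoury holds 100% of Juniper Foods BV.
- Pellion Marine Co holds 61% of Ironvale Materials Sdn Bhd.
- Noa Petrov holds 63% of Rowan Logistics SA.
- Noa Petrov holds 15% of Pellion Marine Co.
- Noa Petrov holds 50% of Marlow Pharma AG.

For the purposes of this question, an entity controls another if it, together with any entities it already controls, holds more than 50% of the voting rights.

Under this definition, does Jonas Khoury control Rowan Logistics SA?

No

Jonas holds 100% of Juniper, so Jonas controls Juniper.
Jonas and Juniper together hold 65% + 13% = 78% of Kestrel, so Jonas controls Kestrel.
Jonas holds 81% of Stratus, so Jonas controls Stratus.
In Rowan, Jonas's side holds only 13%, not > 50%.
So Jonas does not control Rowan.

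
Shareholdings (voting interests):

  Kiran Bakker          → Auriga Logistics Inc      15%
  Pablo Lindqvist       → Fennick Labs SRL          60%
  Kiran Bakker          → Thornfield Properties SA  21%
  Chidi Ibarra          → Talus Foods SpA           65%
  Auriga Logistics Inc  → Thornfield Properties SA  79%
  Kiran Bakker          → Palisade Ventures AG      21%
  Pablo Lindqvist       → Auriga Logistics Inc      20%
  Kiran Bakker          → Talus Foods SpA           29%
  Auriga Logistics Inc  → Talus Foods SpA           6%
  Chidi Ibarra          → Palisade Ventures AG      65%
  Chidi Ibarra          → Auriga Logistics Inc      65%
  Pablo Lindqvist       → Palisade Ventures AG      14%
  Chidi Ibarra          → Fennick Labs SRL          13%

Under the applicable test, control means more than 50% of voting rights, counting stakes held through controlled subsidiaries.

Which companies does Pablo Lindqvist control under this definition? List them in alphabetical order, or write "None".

Pablo holds 60% of Fennick, so Pablo controls Fennick.
No other company's threshold is met.

Fennick Labs SRL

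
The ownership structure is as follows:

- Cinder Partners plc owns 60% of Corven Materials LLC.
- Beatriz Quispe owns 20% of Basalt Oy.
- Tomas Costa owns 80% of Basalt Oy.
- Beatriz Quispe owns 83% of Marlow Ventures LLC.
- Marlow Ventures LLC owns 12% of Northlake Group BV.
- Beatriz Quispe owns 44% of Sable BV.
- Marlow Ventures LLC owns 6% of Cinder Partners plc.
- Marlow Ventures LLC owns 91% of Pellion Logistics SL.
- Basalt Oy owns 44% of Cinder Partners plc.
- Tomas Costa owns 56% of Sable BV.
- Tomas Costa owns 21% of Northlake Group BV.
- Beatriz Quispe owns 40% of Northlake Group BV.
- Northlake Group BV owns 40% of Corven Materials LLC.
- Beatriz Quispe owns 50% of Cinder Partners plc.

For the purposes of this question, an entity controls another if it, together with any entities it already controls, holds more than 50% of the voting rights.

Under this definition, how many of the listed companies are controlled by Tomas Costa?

Tomas holds 80% of Basalt, so Tomas controls Basalt.
Tomas holds 56% of Sable, so Tomas controls Sable.
No other company's threshold is met.
Tomas controls 2 companies.

2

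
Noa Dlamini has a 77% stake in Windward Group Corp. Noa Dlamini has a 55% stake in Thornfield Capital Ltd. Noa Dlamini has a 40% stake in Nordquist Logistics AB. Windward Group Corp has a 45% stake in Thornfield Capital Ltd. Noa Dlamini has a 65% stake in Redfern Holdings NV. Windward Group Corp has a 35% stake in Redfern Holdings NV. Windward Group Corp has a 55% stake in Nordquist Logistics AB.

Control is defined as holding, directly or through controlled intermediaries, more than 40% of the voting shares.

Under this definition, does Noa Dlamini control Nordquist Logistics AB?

Yes

Noa holds 77% of Windward, so Noa controls Windward.
Noa and Windward together hold 40% + 55% = 95% of Nordquist, so Noa controls Nordquist.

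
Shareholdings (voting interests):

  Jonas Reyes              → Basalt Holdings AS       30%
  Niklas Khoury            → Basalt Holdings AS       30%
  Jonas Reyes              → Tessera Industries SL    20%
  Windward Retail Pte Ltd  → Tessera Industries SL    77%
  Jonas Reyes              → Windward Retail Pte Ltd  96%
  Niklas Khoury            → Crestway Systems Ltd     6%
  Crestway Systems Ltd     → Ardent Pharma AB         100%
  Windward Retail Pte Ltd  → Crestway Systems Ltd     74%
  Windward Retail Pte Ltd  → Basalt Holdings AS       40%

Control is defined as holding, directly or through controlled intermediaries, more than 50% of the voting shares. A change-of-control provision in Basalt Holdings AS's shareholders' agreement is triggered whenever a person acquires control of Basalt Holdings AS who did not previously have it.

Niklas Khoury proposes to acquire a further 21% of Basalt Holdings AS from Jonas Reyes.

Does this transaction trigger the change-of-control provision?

Yes

The purchase adds only to Niklas's holdings (Jonas's stake shrinks), so Niklas is the only person who could newly come to control Basalt.
Niklas's largest direct stake is 30% in Basalt, which does not meet the threshold, so Niklas controls no company.
In Basalt, Niklas's side holds only 30%, not > 50%.
So before the transaction, Niklas does not control Basalt.
After the purchase, Niklas's direct stake in Basalt rises to 30% + 21% = 51%, and Jonas's stake falls to 9%.
Niklas holds 51% of Basalt, so Niklas controls Basalt.
Niklas did not control Basalt before and does after, so the clause is triggered.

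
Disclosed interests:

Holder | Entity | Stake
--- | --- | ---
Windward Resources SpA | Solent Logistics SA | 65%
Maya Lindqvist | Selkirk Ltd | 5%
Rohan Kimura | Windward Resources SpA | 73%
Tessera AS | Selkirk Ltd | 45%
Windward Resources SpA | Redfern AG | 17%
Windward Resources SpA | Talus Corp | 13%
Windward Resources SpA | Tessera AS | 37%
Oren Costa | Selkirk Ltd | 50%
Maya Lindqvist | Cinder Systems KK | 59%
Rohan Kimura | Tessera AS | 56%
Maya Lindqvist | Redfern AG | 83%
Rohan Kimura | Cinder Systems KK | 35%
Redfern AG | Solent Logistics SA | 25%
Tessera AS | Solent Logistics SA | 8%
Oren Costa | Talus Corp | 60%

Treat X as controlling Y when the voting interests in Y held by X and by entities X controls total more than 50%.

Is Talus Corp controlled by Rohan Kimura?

No

Rohan holds 73% of Windward, so Rohan controls Windward.
Rohan and Windward together hold 56% + 37% = 93% of Tessera, so Rohan controls Tessera.
Windward and Tessera together hold 65% + 8% = 73% of Solent, so Rohan controls Solent.
In Talus, Rohan's side holds only 13%, not > 50%.
So Rohan does not control Talus.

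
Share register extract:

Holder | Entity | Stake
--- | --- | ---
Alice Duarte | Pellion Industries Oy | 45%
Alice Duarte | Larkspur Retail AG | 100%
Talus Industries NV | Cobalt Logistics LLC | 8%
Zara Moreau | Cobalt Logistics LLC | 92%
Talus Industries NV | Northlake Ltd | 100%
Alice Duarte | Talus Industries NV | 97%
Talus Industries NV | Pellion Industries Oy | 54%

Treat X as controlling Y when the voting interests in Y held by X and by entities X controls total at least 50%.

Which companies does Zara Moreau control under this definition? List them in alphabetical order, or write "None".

Zara holds 92% of Cobalt, so Zara controls Cobalt.
No other company's threshold is met.

Cobalt Logistics LLC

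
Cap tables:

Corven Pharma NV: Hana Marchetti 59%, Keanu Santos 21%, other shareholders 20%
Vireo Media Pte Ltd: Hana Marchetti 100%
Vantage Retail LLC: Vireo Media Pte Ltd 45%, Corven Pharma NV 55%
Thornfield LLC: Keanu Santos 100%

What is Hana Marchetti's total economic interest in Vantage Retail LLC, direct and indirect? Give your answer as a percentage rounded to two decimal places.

Hana reaches Vantage along 2 paths.
Via Vireo: 100% × 45% = 45%.
Via Corven: 59% × 55% = 32.45%.
Total: 45% + 32.45% = 77.45%.

77.45%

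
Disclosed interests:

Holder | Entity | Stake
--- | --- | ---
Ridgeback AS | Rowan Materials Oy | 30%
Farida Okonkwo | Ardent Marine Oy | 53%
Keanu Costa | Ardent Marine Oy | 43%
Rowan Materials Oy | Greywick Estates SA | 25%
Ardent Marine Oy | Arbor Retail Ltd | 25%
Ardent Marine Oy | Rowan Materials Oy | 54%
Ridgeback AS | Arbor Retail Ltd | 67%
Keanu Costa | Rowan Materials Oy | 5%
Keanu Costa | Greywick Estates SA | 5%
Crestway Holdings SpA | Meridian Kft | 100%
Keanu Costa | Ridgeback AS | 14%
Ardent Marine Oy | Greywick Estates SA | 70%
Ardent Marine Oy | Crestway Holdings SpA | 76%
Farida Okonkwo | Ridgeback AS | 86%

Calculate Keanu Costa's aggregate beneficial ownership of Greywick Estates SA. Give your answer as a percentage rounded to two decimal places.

43.21%

Keanu reaches Greywick along 5 paths.
Via Rowan: 5% × 25% = 1.25%.
Via Ardent → Rowan: 43% × 54% × 25% = 5.805%.
Via Ridgeback → Rowan: 14% × 30% × 25% = 1.05%.
Direct stake: 5% = 5%.
Via Ardent: 43% × 70% = 30.1%.
Total: 1.25% + 5.805% + 1.05% + 5% + 30.1% = 43.205%.
Rounded: 43.21%.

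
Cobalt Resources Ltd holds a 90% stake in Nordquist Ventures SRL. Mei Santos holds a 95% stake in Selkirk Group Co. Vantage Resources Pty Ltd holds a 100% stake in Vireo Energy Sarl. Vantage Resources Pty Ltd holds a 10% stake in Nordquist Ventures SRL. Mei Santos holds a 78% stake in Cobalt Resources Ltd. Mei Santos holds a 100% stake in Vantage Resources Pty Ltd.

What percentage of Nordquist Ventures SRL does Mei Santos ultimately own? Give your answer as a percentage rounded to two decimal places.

80.20%

Mei reaches Nordquist along 2 paths.
Via Cobalt: 78% × 90% = 70.2%.
Via Vantage: 100% × 10% = 10%.
Total: 70.2% + 10% = 80.2%.
Rounded: 80.20%.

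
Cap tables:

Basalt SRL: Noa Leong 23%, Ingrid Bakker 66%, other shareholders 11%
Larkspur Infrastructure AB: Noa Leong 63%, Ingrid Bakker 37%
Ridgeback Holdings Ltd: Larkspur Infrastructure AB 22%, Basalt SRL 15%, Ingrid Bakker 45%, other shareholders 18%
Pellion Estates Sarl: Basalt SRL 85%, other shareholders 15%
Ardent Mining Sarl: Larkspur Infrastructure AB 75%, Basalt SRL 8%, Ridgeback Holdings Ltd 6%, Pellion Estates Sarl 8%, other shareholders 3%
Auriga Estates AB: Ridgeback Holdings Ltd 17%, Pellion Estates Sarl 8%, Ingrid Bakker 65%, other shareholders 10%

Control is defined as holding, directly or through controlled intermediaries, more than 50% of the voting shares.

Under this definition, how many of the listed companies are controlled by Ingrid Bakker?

4

Ingrid holds 66% of Basalt, so Ingrid controls Basalt.
Basalt and Ingrid together hold 15% + 45% = 60% of Ridgeback, so Ingrid controls Ridgeback.
Basalt holds 85% of Pellion, so Ingrid controls Pellion.
Ridgeback and Pellion and Ingrid together hold 17% + 8% + 65% = 90% of Auriga, so Ingrid controls Auriga.
No other company's threshold is met.
Ingrid controls 4 companies.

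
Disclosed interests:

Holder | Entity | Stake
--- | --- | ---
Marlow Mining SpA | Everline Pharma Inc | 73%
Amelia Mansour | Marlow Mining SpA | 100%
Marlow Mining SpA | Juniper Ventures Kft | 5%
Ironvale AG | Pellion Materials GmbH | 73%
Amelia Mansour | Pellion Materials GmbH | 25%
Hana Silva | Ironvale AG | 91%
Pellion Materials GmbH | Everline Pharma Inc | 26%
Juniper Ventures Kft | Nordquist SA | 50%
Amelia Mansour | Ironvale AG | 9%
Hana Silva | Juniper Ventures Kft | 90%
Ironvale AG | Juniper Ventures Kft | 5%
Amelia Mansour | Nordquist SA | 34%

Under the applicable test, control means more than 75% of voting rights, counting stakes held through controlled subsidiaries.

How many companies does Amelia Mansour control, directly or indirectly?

1

Amelia holds 100% of Marlow, so Amelia controls Marlow.
No other company's threshold is met.
Amelia controls 1 company.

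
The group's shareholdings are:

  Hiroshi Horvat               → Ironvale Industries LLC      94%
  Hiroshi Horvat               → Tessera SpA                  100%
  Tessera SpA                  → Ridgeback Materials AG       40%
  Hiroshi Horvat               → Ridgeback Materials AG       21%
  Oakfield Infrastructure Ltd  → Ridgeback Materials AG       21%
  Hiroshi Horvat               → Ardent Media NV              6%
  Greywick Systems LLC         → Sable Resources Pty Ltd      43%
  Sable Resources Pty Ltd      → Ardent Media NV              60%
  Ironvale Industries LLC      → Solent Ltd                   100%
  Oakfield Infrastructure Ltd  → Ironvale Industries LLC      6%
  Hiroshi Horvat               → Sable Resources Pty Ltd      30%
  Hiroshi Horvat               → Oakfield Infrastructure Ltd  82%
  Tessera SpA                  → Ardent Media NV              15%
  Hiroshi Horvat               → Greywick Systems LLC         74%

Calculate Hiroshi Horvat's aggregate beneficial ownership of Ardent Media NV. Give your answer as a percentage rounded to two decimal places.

Hiroshi reaches Ardent along 4 paths.
Via Tessera: 100% × 15% = 15%.
Via Sable: 30% × 60% = 18%.
Via Greywick → Sable: 74% × 43% × 60% = 19.092%.
Direct stake: 6% = 6%.
Total: 15% + 18% + 19.092% + 6% = 58.092%.
Rounded: 58.09%.

58.09%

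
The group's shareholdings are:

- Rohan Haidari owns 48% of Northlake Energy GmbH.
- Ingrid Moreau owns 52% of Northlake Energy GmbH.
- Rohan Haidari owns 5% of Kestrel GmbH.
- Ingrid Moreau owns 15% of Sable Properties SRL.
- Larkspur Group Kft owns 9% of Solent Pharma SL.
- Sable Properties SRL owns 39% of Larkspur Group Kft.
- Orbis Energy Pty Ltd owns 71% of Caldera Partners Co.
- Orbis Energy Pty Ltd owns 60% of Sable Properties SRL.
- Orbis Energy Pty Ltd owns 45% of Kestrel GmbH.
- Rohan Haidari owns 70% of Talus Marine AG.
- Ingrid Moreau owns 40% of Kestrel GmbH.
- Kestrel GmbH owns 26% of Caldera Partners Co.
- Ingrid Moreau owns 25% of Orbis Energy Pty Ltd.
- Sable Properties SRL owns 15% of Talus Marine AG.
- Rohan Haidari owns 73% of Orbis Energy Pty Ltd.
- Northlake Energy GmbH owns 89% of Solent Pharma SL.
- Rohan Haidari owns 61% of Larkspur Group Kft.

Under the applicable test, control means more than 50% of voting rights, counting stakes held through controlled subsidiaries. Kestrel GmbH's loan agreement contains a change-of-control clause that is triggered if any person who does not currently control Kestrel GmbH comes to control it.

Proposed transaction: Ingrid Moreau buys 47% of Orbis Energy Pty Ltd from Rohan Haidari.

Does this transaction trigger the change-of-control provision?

Yes

The purchase adds only to Ingrid's holdings (Rohan's stake shrinks), so Ingrid is the only person who could newly come to control Kestrel.
Ingrid holds 52% of Northlake, so Ingrid controls Northlake.
Northlake holds 89% of Solent, so Ingrid controls Solent.
In Kestrel, Ingrid's side holds only 40%, not > 50%.
So before the transaction, Ingrid does not control Kestrel.
After the purchase, Ingrid's direct stake in Orbis rises to 25% + 47% = 72%, and Rohan's stake falls to 26%.
Ingrid holds 72% of Orbis, so Ingrid controls Orbis.
Ingrid and Orbis together hold 40% + 45% = 85% of Kestrel, so Ingrid controls Kestrel.
Ingrid did not control Kestrel before and does after, so the clause is triggered.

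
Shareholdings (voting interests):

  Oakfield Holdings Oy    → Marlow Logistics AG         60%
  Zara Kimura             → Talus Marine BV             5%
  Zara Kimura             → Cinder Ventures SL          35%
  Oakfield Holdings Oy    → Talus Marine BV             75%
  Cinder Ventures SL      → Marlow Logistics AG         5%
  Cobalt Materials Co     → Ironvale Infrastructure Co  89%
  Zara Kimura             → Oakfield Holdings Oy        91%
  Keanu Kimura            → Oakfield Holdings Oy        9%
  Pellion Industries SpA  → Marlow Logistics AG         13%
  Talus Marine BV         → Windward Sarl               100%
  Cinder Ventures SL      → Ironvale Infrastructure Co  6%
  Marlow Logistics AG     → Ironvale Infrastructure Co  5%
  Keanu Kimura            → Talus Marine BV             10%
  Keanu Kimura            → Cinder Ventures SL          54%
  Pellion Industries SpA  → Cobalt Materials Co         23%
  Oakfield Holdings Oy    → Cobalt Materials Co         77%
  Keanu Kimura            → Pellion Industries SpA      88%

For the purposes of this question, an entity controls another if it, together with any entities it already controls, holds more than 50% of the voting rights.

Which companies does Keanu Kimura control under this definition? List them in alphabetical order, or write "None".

Keanu holds 54% of Cinder, so Keanu controls Cinder.
Keanu holds 88% of Pellion, so Keanu controls Pellion.
No other company's threshold is met.

Cinder Ventures SL, Pellion Industries SpA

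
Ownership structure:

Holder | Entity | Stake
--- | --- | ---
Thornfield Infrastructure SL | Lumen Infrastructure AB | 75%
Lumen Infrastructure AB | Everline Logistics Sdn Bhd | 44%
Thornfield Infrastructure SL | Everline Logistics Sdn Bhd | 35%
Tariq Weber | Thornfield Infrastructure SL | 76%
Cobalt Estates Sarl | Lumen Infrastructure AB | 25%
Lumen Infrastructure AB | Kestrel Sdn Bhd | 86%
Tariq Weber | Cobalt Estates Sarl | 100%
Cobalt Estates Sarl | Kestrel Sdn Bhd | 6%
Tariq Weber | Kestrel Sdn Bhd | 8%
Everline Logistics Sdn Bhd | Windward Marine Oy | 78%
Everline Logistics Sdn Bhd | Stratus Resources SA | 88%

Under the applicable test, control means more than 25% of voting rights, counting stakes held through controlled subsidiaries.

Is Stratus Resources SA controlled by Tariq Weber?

Yes

Tariq holds 76% of Thornfield, so Tariq controls Thornfield.
Tariq holds 100% of Cobalt, so Tariq controls Cobalt.
Cobalt and Thornfield together hold 25% + 75% = 100% of Lumen, so Tariq controls Lumen.
Thornfield and Lumen together hold 35% + 44% = 79% of Everline, so Tariq controls Everline.
Everline holds 88% of Stratus, so Tariq controls Stratus.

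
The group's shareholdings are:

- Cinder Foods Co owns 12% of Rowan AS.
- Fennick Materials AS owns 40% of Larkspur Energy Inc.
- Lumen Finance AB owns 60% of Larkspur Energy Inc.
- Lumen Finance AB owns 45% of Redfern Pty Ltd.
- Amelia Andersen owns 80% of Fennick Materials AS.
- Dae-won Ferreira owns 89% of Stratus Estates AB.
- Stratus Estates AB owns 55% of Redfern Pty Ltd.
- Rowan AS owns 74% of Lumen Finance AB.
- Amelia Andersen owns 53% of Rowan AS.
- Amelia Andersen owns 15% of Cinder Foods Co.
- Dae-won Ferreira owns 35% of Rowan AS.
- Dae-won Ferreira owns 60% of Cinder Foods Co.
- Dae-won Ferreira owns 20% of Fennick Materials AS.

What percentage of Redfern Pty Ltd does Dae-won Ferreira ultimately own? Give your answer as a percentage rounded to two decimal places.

63.00%

Dae-won reaches Redfern along 3 paths.
Via Stratus: 89% × 55% = 48.95%.
Via Cinder → Rowan → Lumen: 60% × 12% × 74% × 45% = 2.3976%.
Via Rowan → Lumen: 35% × 74% × 45% = 11.655%.
Total: 48.95% + 2.3976% + 11.655% = 63.0026%.
Rounded: 63.00%.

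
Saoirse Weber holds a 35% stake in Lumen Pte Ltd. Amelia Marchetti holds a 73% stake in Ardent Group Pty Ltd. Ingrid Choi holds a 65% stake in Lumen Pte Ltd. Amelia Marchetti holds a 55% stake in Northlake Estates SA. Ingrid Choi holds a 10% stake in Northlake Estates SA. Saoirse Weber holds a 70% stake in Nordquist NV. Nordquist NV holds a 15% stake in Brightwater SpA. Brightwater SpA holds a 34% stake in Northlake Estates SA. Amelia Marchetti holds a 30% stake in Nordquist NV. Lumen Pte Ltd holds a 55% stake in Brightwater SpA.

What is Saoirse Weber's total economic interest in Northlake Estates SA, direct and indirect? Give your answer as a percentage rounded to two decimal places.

Saoirse reaches Northlake along 2 paths.
Via Lumen → Brightwater: 35% × 55% × 34% = 6.545%.
Via Nordquist → Brightwater: 70% × 15% × 34% = 3.57%.
Total: 6.545% + 3.57% = 10.115%.
Rounded: 10.12%.

10.12%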